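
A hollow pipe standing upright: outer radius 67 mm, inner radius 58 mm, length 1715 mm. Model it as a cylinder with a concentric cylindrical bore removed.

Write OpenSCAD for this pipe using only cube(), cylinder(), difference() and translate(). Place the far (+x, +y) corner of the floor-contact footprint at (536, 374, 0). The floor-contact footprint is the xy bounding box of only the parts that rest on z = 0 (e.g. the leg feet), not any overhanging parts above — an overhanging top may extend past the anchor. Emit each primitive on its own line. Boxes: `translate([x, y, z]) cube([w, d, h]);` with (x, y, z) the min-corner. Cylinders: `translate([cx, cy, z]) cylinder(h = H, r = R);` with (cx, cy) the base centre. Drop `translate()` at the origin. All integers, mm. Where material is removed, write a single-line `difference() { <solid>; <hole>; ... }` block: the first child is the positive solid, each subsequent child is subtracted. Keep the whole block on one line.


difference() { translate([469, 307, 0]) cylinder(h = 1715, r = 67); translate([469, 307, 0]) cylinder(h = 1715, r = 58); }


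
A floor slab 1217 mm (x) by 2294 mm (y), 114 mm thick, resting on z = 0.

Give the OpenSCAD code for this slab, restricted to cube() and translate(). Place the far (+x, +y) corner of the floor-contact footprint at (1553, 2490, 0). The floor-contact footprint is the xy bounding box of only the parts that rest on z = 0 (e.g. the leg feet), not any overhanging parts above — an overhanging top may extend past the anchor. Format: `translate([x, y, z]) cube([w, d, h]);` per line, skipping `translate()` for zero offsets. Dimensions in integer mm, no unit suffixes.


translate([336, 196, 0]) cube([1217, 2294, 114]);


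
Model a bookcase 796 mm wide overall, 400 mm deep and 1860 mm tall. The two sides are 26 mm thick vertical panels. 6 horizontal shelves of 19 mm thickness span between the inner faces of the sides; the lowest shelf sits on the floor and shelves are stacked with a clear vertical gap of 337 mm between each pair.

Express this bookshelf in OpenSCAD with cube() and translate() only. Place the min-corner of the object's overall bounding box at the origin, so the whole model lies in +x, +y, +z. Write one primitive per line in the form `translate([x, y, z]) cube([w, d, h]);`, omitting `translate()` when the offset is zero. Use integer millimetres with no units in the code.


cube([26, 400, 1860]);
translate([770, 0, 0]) cube([26, 400, 1860]);
translate([26, 0, 0]) cube([744, 400, 19]);
translate([26, 0, 356]) cube([744, 400, 19]);
translate([26, 0, 712]) cube([744, 400, 19]);
translate([26, 0, 1068]) cube([744, 400, 19]);
translate([26, 0, 1424]) cube([744, 400, 19]);
translate([26, 0, 1780]) cube([744, 400, 19]);


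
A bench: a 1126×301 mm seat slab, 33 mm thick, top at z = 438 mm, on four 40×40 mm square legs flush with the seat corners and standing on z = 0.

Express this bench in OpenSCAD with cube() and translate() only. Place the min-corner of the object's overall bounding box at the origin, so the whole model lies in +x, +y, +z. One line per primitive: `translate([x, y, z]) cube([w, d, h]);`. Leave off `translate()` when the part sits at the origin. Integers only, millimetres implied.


translate([0, 0, 405]) cube([1126, 301, 33]);
cube([40, 40, 405]);
translate([0, 261, 0]) cube([40, 40, 405]);
translate([1086, 0, 0]) cube([40, 40, 405]);
translate([1086, 261, 0]) cube([40, 40, 405]);


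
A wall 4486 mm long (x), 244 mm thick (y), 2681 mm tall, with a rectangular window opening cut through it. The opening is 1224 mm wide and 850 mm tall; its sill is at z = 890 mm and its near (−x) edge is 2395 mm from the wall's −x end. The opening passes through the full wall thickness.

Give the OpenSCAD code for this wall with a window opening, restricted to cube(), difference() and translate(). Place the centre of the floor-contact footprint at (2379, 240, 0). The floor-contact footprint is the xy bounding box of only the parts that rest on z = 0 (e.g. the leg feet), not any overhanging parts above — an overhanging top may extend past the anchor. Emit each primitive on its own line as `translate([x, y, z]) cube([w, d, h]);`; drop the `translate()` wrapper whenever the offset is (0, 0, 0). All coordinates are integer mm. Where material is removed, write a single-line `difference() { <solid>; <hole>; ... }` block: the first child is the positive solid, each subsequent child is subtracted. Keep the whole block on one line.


difference() { translate([136, 118, 0]) cube([4486, 244, 2681]); translate([2531, 118, 890]) cube([1224, 244, 850]); }


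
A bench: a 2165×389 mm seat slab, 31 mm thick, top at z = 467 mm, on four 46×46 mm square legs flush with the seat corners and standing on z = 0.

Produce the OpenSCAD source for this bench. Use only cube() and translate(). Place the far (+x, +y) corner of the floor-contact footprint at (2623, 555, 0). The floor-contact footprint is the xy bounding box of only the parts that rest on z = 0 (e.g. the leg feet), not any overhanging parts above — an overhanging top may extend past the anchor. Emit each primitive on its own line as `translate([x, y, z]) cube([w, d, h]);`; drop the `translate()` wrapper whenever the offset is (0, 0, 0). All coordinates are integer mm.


translate([458, 166, 436]) cube([2165, 389, 31]);
translate([458, 166, 0]) cube([46, 46, 436]);
translate([458, 509, 0]) cube([46, 46, 436]);
translate([2577, 166, 0]) cube([46, 46, 436]);
translate([2577, 509, 0]) cube([46, 46, 436]);


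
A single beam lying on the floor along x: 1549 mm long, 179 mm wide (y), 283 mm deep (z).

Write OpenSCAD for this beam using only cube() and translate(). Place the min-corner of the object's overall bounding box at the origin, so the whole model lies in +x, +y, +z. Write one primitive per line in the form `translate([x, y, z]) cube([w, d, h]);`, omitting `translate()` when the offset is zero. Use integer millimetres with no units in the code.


cube([1549, 179, 283]);


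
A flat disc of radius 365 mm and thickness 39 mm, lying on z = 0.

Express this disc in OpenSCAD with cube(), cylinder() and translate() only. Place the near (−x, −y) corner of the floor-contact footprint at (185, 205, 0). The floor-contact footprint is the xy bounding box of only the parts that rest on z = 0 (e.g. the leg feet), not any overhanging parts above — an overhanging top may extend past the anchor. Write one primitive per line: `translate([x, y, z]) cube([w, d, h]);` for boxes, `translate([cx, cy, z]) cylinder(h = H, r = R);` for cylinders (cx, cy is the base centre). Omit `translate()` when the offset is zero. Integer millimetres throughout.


translate([550, 570, 0]) cylinder(h = 39, r = 365);


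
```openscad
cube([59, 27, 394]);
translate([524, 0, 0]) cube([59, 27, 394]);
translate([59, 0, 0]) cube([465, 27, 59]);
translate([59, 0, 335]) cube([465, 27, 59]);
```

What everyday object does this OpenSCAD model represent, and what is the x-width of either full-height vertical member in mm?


A picture frame. The border width is 59 mm.

Four thin pieces enclosing a rectangular opening — a picture frame. The two full-height stiles are 394 mm tall; the top rail sits at z = 335 and is 59 mm tall, so the border above the opening is 394 − 335 = 59 mm, matching the stile x-width.


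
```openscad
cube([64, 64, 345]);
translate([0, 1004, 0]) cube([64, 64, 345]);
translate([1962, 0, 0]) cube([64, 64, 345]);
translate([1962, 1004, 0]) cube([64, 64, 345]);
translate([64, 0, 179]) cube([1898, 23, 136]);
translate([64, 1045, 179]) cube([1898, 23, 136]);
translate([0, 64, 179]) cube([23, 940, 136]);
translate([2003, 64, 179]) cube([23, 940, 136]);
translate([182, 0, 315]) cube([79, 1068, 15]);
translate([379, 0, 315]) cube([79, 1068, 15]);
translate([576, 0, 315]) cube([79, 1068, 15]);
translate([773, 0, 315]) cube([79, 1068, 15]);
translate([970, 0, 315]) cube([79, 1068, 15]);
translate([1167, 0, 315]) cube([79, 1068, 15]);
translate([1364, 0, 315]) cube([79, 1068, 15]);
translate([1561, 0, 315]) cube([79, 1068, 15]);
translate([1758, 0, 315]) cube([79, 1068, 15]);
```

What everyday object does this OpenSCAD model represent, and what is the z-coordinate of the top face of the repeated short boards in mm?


A bed frame. The slat-top height is 330 mm.

Four posts, four rails, and a row of slats — a bed frame. Slats sit on the rails at z = 179 + 136 = 315; with slat thickness 15, the top is 330 mm.


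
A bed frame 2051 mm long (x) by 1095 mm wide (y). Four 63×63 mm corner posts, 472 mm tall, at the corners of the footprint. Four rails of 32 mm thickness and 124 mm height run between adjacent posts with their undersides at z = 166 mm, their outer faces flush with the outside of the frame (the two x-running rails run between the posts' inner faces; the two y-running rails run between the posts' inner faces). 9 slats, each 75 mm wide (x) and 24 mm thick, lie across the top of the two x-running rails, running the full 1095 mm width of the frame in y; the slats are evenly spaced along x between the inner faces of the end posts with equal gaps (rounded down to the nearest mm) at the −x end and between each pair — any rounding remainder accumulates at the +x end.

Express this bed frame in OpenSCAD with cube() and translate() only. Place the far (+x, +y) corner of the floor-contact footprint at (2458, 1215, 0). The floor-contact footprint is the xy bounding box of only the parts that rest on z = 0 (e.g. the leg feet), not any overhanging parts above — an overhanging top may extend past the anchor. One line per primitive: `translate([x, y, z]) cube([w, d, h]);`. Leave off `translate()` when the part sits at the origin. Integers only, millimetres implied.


translate([407, 120, 0]) cube([63, 63, 472]);
translate([407, 1152, 0]) cube([63, 63, 472]);
translate([2395, 120, 0]) cube([63, 63, 472]);
translate([2395, 1152, 0]) cube([63, 63, 472]);
translate([470, 120, 166]) cube([1925, 32, 124]);
translate([470, 1183, 166]) cube([1925, 32, 124]);
translate([407, 183, 166]) cube([32, 969, 124]);
translate([2426, 183, 166]) cube([32, 969, 124]);
translate([595, 120, 290]) cube([75, 1095, 24]);
translate([795, 120, 290]) cube([75, 1095, 24]);
translate([995, 120, 290]) cube([75, 1095, 24]);
translate([1195, 120, 290]) cube([75, 1095, 24]);
translate([1395, 120, 290]) cube([75, 1095, 24]);
translate([1595, 120, 290]) cube([75, 1095, 24]);
translate([1795, 120, 290]) cube([75, 1095, 24]);
translate([1995, 120, 290]) cube([75, 1095, 24]);
translate([2195, 120, 290]) cube([75, 1095, 24]);


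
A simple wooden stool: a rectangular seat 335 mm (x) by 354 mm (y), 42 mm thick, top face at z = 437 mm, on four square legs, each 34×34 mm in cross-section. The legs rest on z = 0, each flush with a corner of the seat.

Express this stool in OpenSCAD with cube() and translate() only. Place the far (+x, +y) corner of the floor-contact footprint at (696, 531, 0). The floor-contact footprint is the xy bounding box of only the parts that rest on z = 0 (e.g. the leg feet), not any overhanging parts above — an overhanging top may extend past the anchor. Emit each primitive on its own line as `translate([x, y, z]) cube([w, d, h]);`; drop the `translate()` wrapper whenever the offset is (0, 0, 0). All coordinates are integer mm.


// leg_h = 437 - 42 = 395
translate([361, 177, 395]) cube([335, 354, 42]);
translate([361, 177, 0]) cube([34, 34, 395]);
translate([662, 177, 0]) cube([34, 34, 395]);
translate([361, 497, 0]) cube([34, 34, 395]);
translate([662, 497, 0]) cube([34, 34, 395]);


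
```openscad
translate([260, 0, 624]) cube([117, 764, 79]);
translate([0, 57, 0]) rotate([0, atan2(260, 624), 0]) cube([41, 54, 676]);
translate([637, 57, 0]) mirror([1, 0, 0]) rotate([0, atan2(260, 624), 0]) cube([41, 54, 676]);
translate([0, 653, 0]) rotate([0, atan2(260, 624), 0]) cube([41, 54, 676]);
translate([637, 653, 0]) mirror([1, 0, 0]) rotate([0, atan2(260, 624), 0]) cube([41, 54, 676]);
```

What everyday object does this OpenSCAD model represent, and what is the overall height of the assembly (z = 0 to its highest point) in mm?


A sawhorse. The overall height is 703 mm.

A beam across two mirrored pairs of raked legs — a sawhorse. The beam's underside is at z = 624 (matching the legs' vertical rise in atan2(260, 624)) and the beam is 79 mm tall, so its top is at 624 + 79 = 703 mm. The raked legs top out at the beam's underside, so that is the highest point.


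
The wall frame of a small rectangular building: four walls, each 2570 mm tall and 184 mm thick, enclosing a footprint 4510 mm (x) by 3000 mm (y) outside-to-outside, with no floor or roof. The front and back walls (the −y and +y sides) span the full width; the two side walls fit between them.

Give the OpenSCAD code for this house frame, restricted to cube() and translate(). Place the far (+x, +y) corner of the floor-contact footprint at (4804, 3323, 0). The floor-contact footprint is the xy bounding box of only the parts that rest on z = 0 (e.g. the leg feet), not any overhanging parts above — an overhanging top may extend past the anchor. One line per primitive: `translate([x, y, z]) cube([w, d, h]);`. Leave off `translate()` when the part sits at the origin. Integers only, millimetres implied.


translate([294, 323, 0]) cube([4510, 184, 2570]);
translate([294, 3139, 0]) cube([4510, 184, 2570]);
translate([294, 507, 0]) cube([184, 2632, 2570]);
translate([4620, 507, 0]) cube([184, 2632, 2570]);


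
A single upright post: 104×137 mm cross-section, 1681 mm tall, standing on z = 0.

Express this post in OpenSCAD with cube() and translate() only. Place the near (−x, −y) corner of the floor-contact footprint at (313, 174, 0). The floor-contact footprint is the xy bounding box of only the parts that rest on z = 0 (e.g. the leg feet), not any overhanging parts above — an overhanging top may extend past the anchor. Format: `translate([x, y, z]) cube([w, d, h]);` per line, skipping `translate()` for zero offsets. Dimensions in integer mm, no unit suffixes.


translate([313, 174, 0]) cube([104, 137, 1681]);


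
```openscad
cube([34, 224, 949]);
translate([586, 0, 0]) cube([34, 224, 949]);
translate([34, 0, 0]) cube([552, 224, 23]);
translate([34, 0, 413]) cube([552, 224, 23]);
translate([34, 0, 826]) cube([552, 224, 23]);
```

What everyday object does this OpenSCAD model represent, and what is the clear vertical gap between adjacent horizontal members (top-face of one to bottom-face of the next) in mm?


A bookshelf. The clear shelf gap is 390 mm.

Two tall side panels with 3 horizontal boards between them — a bookshelf. The first two shelf undersides are at z = 0 and z = 413; with shelf thickness 23, the clear gap is 413 − 0 − 23 = 390 mm.


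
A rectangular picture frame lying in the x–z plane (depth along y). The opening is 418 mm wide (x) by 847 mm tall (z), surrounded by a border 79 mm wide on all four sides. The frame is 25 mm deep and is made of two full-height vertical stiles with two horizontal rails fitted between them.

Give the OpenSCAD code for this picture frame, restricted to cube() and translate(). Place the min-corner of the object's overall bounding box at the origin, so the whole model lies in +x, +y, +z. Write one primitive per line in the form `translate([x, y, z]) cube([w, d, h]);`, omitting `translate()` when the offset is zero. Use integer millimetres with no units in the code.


cube([79, 25, 1005]);
translate([497, 0, 0]) cube([79, 25, 1005]);
translate([79, 0, 0]) cube([418, 25, 79]);
translate([79, 0, 926]) cube([418, 25, 79]);


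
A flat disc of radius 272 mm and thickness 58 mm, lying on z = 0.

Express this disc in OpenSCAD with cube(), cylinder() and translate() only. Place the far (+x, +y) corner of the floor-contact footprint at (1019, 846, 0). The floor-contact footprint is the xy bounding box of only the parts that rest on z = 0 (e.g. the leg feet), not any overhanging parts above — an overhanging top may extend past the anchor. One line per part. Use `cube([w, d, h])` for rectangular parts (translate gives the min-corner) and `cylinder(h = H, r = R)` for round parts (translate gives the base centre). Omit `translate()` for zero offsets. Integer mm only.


translate([747, 574, 0]) cylinder(h = 58, r = 272);


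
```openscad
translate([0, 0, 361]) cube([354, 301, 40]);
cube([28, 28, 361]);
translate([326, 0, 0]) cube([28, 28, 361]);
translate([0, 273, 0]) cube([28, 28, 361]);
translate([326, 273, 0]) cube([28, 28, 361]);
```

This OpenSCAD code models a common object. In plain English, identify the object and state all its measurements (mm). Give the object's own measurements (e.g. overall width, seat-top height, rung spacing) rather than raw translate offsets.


A simple wooden stool: a rectangular seat 354 mm (x) by 301 mm (y), 40 mm thick, top face at z = 401 mm, on four square legs, each 28×28 mm in cross-section. The legs rest on z = 0, each flush with a corner of the seat.


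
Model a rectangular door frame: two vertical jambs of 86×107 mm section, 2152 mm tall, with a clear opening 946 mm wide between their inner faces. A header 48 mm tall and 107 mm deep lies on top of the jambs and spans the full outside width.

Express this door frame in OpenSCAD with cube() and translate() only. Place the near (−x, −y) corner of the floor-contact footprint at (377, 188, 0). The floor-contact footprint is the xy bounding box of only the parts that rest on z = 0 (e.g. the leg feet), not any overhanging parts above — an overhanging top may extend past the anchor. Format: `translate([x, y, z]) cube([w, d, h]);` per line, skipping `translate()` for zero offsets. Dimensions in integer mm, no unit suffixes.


translate([377, 188, 0]) cube([86, 107, 2152]);
translate([1409, 188, 0]) cube([86, 107, 2152]);
translate([377, 188, 2152]) cube([1118, 107, 48]);


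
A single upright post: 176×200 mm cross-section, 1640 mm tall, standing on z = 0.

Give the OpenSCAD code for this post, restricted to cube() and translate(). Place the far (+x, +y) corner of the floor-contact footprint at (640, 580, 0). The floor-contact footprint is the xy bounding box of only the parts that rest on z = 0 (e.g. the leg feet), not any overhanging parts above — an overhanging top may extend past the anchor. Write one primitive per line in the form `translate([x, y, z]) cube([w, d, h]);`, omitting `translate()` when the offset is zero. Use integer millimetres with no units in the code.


translate([464, 380, 0]) cube([176, 200, 1640]);


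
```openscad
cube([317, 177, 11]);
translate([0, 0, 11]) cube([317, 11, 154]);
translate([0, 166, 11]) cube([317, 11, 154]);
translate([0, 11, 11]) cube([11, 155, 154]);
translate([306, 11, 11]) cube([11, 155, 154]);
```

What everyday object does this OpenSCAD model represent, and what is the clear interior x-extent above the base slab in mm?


An open box. The internal width is 295 mm.

A 317×177 base slab with four walls standing on it — an open box. The base is 317 mm wide and the walls are 11 mm thick, so the internal width is 317 − 2 × 11 = 295 mm.


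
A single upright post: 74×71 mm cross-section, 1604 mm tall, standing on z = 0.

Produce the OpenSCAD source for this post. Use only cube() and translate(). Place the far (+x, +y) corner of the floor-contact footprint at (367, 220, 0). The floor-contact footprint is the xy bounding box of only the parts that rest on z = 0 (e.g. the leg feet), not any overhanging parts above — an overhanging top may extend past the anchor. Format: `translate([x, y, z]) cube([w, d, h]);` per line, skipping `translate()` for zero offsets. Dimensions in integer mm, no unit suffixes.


translate([293, 149, 0]) cube([74, 71, 1604]);


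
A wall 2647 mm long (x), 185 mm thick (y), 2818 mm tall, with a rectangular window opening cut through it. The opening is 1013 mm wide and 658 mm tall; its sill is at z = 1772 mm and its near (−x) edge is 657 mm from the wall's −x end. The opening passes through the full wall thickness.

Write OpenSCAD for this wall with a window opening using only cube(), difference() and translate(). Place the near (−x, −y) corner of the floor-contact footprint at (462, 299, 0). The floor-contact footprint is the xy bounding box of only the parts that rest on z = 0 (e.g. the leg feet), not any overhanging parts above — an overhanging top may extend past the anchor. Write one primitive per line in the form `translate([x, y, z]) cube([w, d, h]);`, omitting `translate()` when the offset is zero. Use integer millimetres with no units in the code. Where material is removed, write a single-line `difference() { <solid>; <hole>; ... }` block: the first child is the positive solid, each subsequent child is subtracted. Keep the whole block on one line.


difference() { translate([462, 299, 0]) cube([2647, 185, 2818]); translate([1119, 299, 1772]) cube([1013, 185, 658]); }


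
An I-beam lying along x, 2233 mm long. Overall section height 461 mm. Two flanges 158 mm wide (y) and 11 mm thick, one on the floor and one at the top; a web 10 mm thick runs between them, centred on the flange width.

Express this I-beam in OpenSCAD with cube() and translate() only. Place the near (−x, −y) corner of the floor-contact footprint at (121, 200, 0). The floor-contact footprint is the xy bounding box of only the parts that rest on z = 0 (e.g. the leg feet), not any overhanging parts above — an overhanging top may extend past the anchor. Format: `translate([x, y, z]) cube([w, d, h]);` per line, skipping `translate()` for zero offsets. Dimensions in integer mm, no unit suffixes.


translate([121, 200, 0]) cube([2233, 158, 11]);
translate([121, 274, 11]) cube([2233, 10, 439]);
translate([121, 200, 450]) cube([2233, 158, 11]);


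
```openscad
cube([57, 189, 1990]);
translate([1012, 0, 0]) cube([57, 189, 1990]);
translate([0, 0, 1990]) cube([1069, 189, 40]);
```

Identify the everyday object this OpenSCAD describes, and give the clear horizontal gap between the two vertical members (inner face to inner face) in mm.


A door frame. The clear opening width is 955 mm.

Two 1990 mm tall posts with a header on top — a door frame. The left jamb is 57 mm wide at x = 0; the right jamb starts at x = 1012. The clear opening is 1012 − 57 = 955 mm.


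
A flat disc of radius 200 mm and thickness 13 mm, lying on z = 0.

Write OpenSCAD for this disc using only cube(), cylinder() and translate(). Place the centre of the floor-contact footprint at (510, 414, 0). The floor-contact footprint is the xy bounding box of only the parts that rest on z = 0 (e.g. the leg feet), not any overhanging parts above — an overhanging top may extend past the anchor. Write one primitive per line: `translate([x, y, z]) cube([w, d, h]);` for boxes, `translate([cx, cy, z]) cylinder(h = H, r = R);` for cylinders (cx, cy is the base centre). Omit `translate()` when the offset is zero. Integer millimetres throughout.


translate([510, 414, 0]) cylinder(h = 13, r = 200);


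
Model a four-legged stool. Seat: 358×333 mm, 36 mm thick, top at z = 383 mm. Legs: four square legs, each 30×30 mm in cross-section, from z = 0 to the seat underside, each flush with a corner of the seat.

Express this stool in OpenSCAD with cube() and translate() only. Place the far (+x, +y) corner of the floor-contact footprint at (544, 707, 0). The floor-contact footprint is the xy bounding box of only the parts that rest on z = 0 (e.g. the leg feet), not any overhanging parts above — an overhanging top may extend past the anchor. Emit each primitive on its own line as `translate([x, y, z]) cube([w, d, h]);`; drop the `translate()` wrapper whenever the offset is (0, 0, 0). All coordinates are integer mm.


translate([186, 374, 347]) cube([358, 333, 36]);
translate([186, 374, 0]) cube([30, 30, 347]);
translate([514, 374, 0]) cube([30, 30, 347]);
translate([186, 677, 0]) cube([30, 30, 347]);
translate([514, 677, 0]) cube([30, 30, 347]);


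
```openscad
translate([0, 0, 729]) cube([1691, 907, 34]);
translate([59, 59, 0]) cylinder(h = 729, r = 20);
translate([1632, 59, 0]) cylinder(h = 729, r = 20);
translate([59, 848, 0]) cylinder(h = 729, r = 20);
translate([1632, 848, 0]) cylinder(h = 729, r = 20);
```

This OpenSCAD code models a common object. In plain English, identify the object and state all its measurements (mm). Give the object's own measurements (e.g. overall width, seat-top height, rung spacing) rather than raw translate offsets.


A table: top 1691 mm (x) × 907 mm (y), 34 mm thick, upper face at z = 763 mm, on four round legs of 40 mm diameter, each leg's bounding box inset 39 mm from the nearest pair of top edges from z = 0 to the bottom of the top.


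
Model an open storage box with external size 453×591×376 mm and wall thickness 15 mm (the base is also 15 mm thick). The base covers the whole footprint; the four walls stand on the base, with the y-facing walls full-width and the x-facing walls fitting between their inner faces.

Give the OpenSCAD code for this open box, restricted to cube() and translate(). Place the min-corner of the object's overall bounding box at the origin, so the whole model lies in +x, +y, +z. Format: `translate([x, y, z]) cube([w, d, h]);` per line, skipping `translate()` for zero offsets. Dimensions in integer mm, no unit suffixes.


cube([453, 591, 15]);
translate([0, 0, 15]) cube([453, 15, 361]);
translate([0, 576, 15]) cube([453, 15, 361]);
translate([0, 15, 15]) cube([15, 561, 361]);
translate([438, 15, 15]) cube([15, 561, 361]);


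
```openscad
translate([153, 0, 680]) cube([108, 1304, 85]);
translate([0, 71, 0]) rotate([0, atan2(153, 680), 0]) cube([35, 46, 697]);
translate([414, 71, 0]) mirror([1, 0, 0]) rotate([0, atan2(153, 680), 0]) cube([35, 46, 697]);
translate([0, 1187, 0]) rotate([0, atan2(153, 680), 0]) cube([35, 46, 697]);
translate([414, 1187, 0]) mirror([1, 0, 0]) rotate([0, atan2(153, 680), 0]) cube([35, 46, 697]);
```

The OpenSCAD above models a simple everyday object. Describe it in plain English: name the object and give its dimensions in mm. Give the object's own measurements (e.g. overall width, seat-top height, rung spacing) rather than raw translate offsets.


A sawhorse. A 108×1304×85 mm beam (x, y, z) sits on two A-frame leg pairs. Each pair is two raked legs of 35×46 mm section (46 mm along y) splaying symmetrically in x. Each leg rises 680 mm vertically over 153 mm of horizontal reach and is 697 mm long along its own axis. Every leg's outer bottom edge rests on the floor and its outer top edge meets a bottom edge of the beam — the left legs (tilting toward +x) meet the beam's −x bottom edge, the right legs (their mirror images, tilting toward −x) meet its +x bottom edge — so the leg tops tuck under the beam, the beam's underside is 680 mm above the floor, and the feet are 414 mm apart outside-to-outside with the beam centred between them. The two leg pairs are set in 71 mm from either end of the beam.


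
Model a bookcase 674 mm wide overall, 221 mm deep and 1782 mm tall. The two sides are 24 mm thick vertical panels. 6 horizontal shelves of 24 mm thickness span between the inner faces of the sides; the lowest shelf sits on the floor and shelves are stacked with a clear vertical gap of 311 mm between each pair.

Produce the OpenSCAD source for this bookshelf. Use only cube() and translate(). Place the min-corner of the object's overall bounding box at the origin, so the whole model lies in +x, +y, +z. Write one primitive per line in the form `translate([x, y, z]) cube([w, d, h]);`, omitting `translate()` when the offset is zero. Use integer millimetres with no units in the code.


cube([24, 221, 1782]);
translate([650, 0, 0]) cube([24, 221, 1782]);
translate([24, 0, 0]) cube([626, 221, 24]);
translate([24, 0, 335]) cube([626, 221, 24]);
translate([24, 0, 670]) cube([626, 221, 24]);
translate([24, 0, 1005]) cube([626, 221, 24]);
translate([24, 0, 1340]) cube([626, 221, 24]);
translate([24, 0, 1675]) cube([626, 221, 24]);


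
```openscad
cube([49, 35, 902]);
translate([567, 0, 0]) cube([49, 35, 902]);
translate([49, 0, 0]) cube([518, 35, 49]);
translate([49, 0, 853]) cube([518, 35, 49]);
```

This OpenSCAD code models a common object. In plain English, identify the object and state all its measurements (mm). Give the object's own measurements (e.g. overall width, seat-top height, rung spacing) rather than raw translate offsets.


A rectangular picture frame lying in the x–z plane (depth along y). The opening is 518 mm wide (x) by 804 mm tall (z), surrounded by a border 49 mm wide on all four sides. The frame is 35 mm deep and is made of two full-height vertical stiles with two horizontal rails fitted between them.


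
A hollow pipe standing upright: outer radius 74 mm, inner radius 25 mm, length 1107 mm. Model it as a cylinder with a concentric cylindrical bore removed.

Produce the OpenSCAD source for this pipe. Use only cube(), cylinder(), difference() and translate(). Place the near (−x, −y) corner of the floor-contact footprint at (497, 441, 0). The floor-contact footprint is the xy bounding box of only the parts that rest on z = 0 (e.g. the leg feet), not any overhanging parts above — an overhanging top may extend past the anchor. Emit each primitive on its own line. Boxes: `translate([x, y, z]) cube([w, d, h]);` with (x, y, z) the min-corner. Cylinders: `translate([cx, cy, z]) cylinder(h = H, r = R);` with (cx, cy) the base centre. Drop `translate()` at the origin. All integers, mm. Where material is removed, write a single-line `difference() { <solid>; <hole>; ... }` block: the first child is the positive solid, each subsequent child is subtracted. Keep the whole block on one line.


difference() { translate([571, 515, 0]) cylinder(h = 1107, r = 74); translate([571, 515, 0]) cylinder(h = 1107, r = 25); }


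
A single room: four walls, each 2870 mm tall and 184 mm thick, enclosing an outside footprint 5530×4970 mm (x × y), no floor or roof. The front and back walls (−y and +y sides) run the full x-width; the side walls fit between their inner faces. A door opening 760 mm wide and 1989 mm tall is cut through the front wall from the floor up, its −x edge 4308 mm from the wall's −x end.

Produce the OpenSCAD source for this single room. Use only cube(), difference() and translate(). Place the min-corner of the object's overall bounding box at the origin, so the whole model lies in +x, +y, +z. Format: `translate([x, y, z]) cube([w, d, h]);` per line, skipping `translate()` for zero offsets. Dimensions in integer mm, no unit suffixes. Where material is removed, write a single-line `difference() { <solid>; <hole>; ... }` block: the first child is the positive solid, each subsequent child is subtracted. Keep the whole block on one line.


difference() { cube([5530, 184, 2870]); translate([4308, 0, 0]) cube([760, 184, 1989]); }
translate([0, 4786, 0]) cube([5530, 184, 2870]);
translate([0, 184, 0]) cube([184, 4602, 2870]);
translate([5346, 184, 0]) cube([184, 4602, 2870]);


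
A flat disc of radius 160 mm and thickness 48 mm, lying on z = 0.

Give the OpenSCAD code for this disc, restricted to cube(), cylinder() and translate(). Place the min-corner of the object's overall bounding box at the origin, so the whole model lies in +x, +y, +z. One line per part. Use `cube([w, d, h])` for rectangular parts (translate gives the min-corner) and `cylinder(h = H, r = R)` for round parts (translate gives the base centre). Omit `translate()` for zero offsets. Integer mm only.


translate([160, 160, 0]) cylinder(h = 48, r = 160);


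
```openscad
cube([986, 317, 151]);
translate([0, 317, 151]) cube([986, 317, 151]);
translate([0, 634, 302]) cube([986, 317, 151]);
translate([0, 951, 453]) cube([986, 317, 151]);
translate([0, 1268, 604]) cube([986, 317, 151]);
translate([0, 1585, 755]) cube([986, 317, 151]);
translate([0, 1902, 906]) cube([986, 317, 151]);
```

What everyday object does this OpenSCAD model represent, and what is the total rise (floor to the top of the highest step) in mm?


A staircase. The total rise is 1057 mm.

7 identical blocks, each offset up and back from the previous — a staircase. Each step is 151 mm tall and there are 7 of them, so the total rise is 7 × 151 = 1057 mm.


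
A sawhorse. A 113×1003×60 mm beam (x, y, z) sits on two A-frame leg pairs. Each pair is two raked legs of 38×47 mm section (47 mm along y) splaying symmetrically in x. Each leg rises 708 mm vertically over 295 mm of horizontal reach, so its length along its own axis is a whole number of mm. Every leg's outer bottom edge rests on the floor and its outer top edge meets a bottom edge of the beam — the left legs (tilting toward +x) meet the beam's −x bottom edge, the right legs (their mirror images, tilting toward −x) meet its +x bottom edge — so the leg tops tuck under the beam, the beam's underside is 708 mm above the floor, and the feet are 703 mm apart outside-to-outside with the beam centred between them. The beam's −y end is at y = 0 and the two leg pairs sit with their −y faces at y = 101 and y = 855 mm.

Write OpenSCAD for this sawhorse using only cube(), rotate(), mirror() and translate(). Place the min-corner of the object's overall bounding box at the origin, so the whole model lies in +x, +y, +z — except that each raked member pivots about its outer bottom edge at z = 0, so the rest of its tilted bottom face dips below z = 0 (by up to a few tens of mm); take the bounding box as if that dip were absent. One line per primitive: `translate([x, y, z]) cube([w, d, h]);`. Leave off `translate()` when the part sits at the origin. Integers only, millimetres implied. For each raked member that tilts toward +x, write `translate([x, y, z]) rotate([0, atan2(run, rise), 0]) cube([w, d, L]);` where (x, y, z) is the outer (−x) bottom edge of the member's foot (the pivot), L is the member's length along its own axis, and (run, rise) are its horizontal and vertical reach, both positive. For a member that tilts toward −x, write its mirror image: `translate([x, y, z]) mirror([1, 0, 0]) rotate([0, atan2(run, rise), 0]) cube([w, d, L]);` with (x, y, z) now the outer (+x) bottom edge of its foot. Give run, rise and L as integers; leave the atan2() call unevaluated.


translate([295, 0, 708]) cube([113, 1003, 60]);
translate([0, 101, 0]) rotate([0, atan2(295, 708), 0]) cube([38, 47, 767]);
translate([703, 101, 0]) mirror([1, 0, 0]) rotate([0, atan2(295, 708), 0]) cube([38, 47, 767]);
translate([0, 855, 0]) rotate([0, atan2(295, 708), 0]) cube([38, 47, 767]);
translate([703, 855, 0]) mirror([1, 0, 0]) rotate([0, atan2(295, 708), 0]) cube([38, 47, 767]);


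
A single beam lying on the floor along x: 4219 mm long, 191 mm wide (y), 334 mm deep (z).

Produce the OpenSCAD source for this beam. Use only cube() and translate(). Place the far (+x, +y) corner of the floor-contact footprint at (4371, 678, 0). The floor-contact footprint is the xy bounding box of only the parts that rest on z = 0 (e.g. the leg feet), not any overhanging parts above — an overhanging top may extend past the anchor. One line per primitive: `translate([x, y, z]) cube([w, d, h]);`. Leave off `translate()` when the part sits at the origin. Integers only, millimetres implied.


translate([152, 487, 0]) cube([4219, 191, 334]);


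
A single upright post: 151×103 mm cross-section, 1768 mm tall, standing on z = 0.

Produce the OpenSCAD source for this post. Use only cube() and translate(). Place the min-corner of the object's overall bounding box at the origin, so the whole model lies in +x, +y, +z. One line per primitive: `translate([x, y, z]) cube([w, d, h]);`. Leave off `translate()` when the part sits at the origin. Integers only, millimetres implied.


cube([151, 103, 1768]);


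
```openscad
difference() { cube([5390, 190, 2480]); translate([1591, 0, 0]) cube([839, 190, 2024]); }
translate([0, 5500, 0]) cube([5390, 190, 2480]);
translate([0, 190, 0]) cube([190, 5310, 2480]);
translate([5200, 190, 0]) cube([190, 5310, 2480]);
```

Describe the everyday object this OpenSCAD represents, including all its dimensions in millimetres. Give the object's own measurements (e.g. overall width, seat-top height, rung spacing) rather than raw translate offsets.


A single room: four walls, each 2480 mm tall and 190 mm thick, enclosing an outside footprint 5390×5690 mm (x × y), no floor or roof. The front and back walls (−y and +y sides) run the full x-width; the side walls fit between their inner faces. A door opening 839 mm wide and 2024 mm tall is cut through the front wall from the floor up, its −x edge 1591 mm from the wall's −x end.


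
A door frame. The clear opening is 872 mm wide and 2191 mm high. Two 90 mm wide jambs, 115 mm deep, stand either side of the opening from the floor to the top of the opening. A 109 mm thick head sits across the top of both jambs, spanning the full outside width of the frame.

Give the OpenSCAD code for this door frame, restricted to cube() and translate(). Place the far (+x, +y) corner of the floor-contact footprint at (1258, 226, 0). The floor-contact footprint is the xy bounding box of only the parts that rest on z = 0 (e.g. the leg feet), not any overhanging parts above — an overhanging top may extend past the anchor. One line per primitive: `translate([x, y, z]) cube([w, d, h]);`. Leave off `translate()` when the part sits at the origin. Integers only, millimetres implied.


translate([206, 111, 0]) cube([90, 115, 2191]);
translate([1168, 111, 0]) cube([90, 115, 2191]);
translate([206, 111, 2191]) cube([1052, 115, 109]);


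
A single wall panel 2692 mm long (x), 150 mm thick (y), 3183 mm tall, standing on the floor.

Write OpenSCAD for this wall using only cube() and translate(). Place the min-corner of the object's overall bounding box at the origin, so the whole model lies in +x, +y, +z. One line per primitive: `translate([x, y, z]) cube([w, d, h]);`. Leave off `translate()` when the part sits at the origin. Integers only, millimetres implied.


cube([2692, 150, 3183]);


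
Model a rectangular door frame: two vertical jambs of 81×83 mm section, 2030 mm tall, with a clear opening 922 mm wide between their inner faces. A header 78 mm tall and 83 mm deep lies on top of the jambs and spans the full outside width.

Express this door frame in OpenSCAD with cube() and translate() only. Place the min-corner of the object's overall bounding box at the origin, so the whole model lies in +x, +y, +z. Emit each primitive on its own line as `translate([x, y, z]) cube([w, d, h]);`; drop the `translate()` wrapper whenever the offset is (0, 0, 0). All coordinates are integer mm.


cube([81, 83, 2030]);
translate([1003, 0, 0]) cube([81, 83, 2030]);
translate([0, 0, 2030]) cube([1084, 83, 78]);


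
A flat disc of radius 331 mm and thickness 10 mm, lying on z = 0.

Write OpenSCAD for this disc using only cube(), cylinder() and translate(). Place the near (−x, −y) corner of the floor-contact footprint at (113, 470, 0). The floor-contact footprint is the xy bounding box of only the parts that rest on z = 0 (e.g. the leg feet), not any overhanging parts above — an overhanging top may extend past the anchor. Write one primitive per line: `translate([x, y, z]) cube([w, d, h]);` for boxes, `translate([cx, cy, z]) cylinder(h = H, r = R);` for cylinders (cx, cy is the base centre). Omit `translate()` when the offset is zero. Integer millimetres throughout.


translate([444, 801, 0]) cylinder(h = 10, r = 331);


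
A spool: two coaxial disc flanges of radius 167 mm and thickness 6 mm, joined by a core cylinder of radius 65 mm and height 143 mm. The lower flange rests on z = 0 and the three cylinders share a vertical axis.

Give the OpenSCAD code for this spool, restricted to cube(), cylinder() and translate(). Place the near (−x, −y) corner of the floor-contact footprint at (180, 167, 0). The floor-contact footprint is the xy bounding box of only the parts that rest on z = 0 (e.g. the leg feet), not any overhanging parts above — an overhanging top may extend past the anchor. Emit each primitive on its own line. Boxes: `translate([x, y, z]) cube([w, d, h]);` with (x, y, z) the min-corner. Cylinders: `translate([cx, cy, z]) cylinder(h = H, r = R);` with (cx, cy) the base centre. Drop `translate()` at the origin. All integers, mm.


translate([347, 334, 0]) cylinder(h = 6, r = 167);
translate([347, 334, 6]) cylinder(h = 143, r = 65);
translate([347, 334, 149]) cylinder(h = 6, r = 167);
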